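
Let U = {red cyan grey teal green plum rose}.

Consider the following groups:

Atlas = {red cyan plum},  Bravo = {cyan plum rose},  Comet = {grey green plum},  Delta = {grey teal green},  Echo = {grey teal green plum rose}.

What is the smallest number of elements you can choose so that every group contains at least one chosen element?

Take H = {cyan, green}. Each listed group contains at least one of these, so H is a hitting set of size 2.
The groups Bravo, Delta are pairwise disjoint, so any hitting set needs a separate element for each — at least 2. Hence 2 is optimal.

2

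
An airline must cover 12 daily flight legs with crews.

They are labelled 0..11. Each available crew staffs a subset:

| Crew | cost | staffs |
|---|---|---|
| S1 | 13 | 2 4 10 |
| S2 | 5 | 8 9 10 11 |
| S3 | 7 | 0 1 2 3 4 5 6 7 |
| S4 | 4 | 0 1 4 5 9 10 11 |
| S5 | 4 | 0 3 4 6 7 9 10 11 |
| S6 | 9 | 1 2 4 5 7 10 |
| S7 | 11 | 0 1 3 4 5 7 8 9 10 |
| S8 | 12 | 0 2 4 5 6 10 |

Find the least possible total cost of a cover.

12

S2, S3 together cover every leg (S2 ∪ S3 = {0, 1, 2, 3, 4, 5, 6, 7, 8, 9, 10, 11}); total cost 5 + 7 = 12.
The greedy pick S5, S4, S2, S3 costs 20; no covering selection beats 12.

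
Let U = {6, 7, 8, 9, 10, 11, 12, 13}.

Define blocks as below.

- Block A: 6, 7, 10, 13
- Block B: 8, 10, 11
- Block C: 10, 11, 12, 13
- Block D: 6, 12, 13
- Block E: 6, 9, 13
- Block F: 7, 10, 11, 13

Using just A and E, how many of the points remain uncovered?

Union of A, E = {6, 7, 9, 10, 13}.
Not covered: 8, 11, 12 — 3 points.

3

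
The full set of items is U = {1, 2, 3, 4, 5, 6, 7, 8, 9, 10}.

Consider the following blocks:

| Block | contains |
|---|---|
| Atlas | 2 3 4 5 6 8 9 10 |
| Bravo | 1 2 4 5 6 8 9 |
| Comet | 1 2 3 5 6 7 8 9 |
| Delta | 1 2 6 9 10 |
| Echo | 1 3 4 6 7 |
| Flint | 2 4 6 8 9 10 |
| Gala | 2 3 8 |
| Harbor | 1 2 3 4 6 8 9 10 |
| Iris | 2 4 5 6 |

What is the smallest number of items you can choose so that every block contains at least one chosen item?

The 2 items {3, 6} hit every block.
No single item lies in every block, so at least 2 are needed and 2 is optimal.

2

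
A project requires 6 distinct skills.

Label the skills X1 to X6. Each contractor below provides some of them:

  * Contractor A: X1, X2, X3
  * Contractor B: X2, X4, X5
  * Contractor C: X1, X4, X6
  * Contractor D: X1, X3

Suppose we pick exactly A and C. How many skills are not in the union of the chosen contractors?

1

Union of A, C = {X1, X2, X3, X4, X6}.
Not covered: X5 — 1 skill.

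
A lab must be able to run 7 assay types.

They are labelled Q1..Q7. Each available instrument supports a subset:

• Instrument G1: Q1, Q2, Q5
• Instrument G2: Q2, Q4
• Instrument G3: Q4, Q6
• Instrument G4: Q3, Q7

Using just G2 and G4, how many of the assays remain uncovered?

Union of G2, G4 = {Q2, Q3, Q4, Q7}.
Not covered: Q1, Q5, Q6 — 3 assays.

3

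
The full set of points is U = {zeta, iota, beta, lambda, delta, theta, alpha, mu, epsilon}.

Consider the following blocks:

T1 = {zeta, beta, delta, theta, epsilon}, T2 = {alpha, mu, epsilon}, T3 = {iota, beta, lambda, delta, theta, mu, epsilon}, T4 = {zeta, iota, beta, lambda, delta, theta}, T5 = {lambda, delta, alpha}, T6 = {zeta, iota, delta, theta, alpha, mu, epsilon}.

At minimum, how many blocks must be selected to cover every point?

Take {T2, T4}. Their union is {zeta, iota, beta, lambda, delta, theta, alpha, mu, epsilon}, which is all 9 points.
No single block has all 9 points (the largest, T3, has 7), so 2 is optimal.

2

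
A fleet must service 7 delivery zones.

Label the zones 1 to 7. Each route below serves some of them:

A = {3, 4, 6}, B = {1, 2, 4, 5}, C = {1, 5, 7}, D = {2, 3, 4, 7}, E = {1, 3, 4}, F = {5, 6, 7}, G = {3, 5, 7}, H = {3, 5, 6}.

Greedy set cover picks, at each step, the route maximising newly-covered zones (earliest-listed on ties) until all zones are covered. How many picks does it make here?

Greedy: pick B (covers 4 new) → pick A (covers 2 new) → pick C (covers 1 new). Total picks: 3.

3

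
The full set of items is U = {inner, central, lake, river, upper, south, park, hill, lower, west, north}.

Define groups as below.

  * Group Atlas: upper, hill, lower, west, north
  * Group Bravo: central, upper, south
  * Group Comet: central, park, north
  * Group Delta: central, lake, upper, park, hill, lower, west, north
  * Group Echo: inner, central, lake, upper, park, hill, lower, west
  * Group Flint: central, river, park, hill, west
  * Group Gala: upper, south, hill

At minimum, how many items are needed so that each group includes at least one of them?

2

The 2 items {central, hill} hit every group.
The groups Comet, Gala are pairwise disjoint, so any hitting set needs a separate item for each — at least 2. Hence 2 is optimal.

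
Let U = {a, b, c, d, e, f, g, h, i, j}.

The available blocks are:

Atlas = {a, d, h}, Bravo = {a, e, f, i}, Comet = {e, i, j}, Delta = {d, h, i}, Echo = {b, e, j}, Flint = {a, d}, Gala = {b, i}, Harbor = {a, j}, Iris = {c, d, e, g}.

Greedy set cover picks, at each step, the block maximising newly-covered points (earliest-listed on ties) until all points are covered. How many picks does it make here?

4

Greedy: pick Bravo (covers 4 new) → pick Iris (covers 3 new) → pick Echo (covers 2 new) → pick Atlas (covers 1 new). Total picks: 4.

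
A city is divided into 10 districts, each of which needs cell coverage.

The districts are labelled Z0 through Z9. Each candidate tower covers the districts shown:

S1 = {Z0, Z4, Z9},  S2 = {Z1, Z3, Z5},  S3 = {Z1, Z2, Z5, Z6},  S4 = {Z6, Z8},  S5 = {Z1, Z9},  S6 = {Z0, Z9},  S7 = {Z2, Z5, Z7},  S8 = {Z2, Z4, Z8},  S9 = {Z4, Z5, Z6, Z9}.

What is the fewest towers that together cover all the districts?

S1 and S2 and S4 and S7 together: S1 ∪ S2 ∪ S4 ∪ S7 = {Z0, Z1, Z2, Z3, Z4, Z5, Z6, Z7, Z8, Z9} — every district is covered.
Only S2 contains Z3, so S2 is forced; the remaining 7 districts need at least 3 more towers (each remaining tower adds at most 3) — so at least 4 towers are needed, and 4 is optimal.

4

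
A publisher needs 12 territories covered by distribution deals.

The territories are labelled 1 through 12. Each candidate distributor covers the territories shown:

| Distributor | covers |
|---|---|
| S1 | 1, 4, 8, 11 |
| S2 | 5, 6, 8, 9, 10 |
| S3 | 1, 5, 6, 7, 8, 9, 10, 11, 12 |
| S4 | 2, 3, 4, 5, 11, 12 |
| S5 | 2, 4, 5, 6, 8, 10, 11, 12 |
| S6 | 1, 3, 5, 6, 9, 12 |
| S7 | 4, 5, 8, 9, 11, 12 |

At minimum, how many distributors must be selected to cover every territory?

2

S3 and S4 together: S3 ∪ S4 = {1, 2, 3, 4, 5, 6, 7, 8, 9, 10, 11, 12} — every territory is covered.
No single distributor has all 12 territories (the largest, S3, has 9), so 2 is optimal.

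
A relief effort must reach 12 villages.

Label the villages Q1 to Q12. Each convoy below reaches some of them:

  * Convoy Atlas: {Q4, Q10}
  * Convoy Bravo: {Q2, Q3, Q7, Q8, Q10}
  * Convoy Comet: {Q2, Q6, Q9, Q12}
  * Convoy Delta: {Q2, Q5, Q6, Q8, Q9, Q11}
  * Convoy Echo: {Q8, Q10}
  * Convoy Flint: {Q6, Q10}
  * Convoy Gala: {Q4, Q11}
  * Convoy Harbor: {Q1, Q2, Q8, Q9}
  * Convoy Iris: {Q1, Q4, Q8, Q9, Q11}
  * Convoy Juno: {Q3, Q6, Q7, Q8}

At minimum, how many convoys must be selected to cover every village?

Take {Bravo, Comet, Delta, Iris}. Their union is {Q1, Q2, Q3, Q4, Q5, Q6, Q7, Q8, Q9, Q10, Q11, Q12}, which is all 12 villages.
No 3 of the 10 convoys cover everything (all 120 combinations miss at least one village), so 4 is optimal.

4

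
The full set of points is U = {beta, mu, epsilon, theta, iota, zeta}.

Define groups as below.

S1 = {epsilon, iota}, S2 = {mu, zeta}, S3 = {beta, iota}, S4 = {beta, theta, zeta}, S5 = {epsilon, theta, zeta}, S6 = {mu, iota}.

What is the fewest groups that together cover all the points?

Take {S2, S3, S5}. Their union is {beta, mu, epsilon, theta, iota, zeta}, which is all 6 points.
No 2 of the 6 groups cover everything (all 15 combinations miss at least one point), so 3 is optimal.

3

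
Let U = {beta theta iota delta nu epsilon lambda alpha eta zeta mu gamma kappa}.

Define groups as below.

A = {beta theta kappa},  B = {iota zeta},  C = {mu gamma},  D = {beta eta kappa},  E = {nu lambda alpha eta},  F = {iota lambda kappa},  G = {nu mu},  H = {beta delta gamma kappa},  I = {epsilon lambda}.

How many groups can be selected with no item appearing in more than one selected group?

A, B, G, I are pairwise disjoint (A={beta,theta,kappa}; B={iota,zeta}; G={nu,mu}; I={epsilon,lambda}).
Every remaining group overlaps one of these, and no 5 of the listed groups are pairwise disjoint, so 4 is the maximum.

4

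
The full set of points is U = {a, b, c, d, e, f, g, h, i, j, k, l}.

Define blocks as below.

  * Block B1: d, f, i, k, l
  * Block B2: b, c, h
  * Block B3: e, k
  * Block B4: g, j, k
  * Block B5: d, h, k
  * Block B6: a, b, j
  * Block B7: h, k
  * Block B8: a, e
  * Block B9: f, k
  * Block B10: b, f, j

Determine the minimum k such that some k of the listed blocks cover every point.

4

Take {B1, B2, B4, B8}. Their union is {a, b, c, d, e, f, g, h, i, j, k, l}, which is all 12 points.
Only B4 contains g, so B4 is forced; the remaining 9 points need at least 3 more blocks (each remaining block adds at most 4) — so at least 4 blocks are needed, and 4 is optimal.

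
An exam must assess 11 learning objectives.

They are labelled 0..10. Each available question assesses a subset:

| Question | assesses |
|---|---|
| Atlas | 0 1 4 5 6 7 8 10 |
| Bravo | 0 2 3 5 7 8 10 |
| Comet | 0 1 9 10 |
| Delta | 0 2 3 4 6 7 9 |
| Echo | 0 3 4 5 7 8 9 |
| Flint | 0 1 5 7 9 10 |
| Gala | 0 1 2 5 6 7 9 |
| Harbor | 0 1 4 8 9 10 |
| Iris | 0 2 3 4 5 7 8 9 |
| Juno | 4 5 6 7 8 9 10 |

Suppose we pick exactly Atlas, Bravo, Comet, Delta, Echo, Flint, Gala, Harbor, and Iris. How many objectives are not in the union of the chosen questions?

0

Union of Atlas, Bravo, Comet, Delta, Echo, Flint, Gala, Harbor, Iris = {0, 1, 2, 3, 4, 5, 6, 7, 8, 9, 10} — that's every objective, so 0 are uncovered.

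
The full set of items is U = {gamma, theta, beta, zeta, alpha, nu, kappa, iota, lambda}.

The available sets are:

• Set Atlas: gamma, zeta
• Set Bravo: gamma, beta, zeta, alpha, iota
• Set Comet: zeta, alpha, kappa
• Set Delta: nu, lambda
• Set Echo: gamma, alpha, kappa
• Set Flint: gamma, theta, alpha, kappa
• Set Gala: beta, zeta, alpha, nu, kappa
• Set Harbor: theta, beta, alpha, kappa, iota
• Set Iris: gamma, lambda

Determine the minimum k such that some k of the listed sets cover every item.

Bravo, Delta, and Harbor cover everything between them: the union {gamma, theta, beta, zeta, alpha, nu, kappa, iota, lambda} is all of U.
No 2 of the 9 sets cover everything (all 36 combinations miss at least one item), so 3 is optimal.

3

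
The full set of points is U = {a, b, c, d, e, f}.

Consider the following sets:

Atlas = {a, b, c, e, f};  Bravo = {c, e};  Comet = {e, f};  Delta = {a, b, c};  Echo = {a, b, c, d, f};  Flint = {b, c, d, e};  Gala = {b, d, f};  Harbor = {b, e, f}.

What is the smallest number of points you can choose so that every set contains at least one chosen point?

2

H = {c, f} meets every set (each contains at least one member of H), and |H| = 2.
The sets Comet, Delta are pairwise disjoint, so any hitting set needs a separate point for each — at least 2. Hence 2 is optimal.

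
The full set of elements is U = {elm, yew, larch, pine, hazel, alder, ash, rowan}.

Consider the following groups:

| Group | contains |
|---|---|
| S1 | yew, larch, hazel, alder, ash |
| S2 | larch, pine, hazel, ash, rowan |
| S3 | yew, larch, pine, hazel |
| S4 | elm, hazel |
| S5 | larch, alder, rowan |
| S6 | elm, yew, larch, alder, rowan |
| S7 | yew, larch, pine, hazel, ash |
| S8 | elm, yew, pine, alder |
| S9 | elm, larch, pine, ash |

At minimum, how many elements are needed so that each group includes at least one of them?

H = {elm, larch} meets every group (each contains at least one member of H), and |H| = 2.
The groups S4, S5 are pairwise disjoint, so any hitting set needs a separate element for each — at least 2. Hence 2 is optimal.

2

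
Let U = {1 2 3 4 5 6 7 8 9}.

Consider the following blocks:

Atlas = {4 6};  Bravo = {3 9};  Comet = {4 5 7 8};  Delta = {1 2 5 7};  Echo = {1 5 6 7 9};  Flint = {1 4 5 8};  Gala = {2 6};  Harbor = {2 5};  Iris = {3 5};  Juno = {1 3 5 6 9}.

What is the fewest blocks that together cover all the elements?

3

Comet and Harbor and Juno together: Comet ∪ Harbor ∪ Juno = {1, 2, 3, 4, 5, 6, 7, 8, 9} — every element is covered.
No 2 of the 10 blocks cover everything (all 45 combinations miss at least one element), so 3 is optimal.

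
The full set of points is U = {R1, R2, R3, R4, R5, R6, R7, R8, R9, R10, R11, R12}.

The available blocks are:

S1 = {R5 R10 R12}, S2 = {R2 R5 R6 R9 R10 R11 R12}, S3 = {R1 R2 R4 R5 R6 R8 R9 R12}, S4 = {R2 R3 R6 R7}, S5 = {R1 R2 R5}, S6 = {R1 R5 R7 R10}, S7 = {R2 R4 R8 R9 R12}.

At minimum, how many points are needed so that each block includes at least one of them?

2

H = {R2, R10} meets every block (each contains at least one member of H), and |H| = 2.
The blocks S1, S4 are pairwise disjoint, so any hitting set needs a separate point for each — at least 2. Hence 2 is optimal.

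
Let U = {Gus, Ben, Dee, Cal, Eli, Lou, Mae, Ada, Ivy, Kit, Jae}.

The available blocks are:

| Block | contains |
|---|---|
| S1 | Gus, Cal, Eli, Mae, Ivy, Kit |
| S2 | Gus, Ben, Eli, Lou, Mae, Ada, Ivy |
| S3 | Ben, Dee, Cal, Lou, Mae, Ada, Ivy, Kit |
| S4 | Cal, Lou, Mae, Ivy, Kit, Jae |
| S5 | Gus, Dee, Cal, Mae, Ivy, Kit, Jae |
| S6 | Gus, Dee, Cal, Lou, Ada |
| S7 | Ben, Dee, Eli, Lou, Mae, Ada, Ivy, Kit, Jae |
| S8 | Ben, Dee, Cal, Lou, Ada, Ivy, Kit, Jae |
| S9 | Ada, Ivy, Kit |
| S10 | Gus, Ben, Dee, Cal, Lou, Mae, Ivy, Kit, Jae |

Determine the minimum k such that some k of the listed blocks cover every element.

2

Take {S7, S10}. Their union is {Gus, Ben, Dee, Cal, Eli, Lou, Mae, Ada, Ivy, Kit, Jae}, which is all 11 elements.
No single block has all 11 elements (the largest, S7, has 9), so 2 is optimal.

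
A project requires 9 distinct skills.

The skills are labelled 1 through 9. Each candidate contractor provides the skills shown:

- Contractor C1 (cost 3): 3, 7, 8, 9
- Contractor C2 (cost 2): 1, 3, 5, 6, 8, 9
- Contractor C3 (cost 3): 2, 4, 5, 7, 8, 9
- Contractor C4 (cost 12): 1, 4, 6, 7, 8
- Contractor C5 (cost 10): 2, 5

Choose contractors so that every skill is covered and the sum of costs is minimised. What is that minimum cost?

5

C2, C3 together cover every skill (C2 ∪ C3 = {1, 2, 3, 4, 5, 6, 7, 8, 9}); total cost 2 + 3 = 5.
No covering selection has total cost below 5.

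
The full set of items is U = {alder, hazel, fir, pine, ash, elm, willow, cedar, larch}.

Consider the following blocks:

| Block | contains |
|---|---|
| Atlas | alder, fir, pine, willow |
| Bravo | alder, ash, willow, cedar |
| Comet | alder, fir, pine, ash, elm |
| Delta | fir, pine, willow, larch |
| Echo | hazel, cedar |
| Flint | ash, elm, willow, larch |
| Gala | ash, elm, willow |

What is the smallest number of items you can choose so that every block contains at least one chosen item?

Take H = {alder, hazel, willow}. Each listed block contains at least one of these, so H is a hitting set of size 3.
No choice of 2 items meets every block, so 3 is the minimum.

3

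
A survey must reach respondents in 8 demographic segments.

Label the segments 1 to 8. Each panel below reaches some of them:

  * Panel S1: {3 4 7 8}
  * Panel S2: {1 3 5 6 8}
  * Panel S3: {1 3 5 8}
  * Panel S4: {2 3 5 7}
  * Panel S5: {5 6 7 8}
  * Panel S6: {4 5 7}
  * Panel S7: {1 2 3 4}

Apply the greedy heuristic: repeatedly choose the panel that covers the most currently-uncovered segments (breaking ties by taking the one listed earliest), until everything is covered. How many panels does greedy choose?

3

Greedy: pick S2 (covers 5 new) → pick S1 (covers 2 new) → pick S4 (covers 1 new). Total picks: 3.
(The true minimum cover uses only 2 panels, so greedy is not optimal here.)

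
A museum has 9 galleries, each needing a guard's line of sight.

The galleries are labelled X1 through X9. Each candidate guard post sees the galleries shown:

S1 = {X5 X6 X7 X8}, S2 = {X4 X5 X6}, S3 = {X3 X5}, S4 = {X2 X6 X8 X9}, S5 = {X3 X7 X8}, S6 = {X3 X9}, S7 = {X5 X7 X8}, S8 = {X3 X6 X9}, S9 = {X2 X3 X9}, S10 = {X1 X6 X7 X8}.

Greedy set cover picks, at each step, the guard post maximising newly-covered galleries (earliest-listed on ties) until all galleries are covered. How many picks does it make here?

4

Greedy: pick S1 (covers 4 new) → pick S9 (covers 3 new) → pick S2 (covers 1 new) → pick S10 (covers 1 new). Total picks: 4.
(The true minimum cover uses only 3 guard posts, so greedy is not optimal here.)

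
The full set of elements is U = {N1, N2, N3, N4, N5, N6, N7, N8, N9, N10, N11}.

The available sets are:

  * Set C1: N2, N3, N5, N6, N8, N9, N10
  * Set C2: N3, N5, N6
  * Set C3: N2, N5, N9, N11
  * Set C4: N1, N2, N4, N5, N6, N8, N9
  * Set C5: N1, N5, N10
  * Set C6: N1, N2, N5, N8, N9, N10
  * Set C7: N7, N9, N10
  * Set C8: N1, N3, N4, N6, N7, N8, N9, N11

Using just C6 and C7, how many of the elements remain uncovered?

Union of C6, C7 = {N1, N2, N5, N7, N8, N9, N10}.
Not covered: N3, N4, N6, N11 — 4 elements.

4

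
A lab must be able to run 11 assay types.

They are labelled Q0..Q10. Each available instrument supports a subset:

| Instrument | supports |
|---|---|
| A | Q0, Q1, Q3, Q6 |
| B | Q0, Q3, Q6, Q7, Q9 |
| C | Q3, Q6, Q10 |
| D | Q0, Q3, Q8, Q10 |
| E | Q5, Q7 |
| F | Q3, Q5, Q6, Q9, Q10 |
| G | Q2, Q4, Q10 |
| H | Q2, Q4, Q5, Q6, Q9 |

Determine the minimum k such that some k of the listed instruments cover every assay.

A and B and D and H together: A ∪ B ∪ D ∪ H = {Q0, Q1, Q2, Q3, Q4, Q5, Q6, Q7, Q8, Q9, Q10} — every assay is covered.
No 3 of the 8 instruments cover everything (all 56 combinations miss at least one assay), so 4 is optimal.

4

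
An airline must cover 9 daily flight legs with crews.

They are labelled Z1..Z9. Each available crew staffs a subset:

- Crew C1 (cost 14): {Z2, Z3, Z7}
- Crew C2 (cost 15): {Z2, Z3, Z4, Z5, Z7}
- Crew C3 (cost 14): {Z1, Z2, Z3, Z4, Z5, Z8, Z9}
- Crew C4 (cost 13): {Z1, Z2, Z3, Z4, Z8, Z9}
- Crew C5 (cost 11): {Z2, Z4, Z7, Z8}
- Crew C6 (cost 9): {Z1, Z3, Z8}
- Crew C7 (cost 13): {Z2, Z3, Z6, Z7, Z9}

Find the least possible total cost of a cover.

C3, C7 together cover every leg (C3 ∪ C7 = {Z1, Z2, Z3, Z4, Z5, Z6, Z7, Z8, Z9}); total cost 14 + 13 = 27.
No covering selection has total cost below 27.

27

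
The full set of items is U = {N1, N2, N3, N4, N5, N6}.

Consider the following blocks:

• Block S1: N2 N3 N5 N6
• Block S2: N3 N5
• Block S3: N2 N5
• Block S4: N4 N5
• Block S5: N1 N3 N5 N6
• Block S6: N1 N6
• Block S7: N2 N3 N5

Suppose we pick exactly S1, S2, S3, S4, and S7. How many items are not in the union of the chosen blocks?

Union of S1, S2, S3, S4, S7 = {N2, N3, N4, N5, N6}.
Not covered: N1 — 1 item.

1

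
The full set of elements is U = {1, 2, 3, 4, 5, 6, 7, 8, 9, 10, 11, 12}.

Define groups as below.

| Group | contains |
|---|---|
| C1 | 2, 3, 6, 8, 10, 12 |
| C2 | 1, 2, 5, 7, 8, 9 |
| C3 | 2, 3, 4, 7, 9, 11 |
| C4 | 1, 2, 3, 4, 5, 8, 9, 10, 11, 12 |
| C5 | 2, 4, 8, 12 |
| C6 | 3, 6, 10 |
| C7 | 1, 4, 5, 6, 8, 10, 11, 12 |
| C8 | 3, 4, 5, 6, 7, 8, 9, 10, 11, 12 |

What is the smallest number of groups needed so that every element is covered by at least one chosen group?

2

C2 and C8 together: C2 ∪ C8 = {1, 2, 3, 4, 5, 6, 7, 8, 9, 10, 11, 12} — every element is covered.
No single group has all 12 elements (the largest, C4, has 10), so 2 is optimal.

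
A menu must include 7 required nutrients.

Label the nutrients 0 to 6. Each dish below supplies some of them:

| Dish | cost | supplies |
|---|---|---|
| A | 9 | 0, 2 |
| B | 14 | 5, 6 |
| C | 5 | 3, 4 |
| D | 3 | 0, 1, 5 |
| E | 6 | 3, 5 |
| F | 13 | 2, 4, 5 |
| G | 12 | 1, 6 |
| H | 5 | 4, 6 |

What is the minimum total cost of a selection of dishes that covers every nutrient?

22

A, C, D, H together cover every nutrient (A ∪ C ∪ D ∪ H = {0, 1, 2, 3, 4, 5, 6}); total cost 9 + 5 + 3 + 5 = 22.
No covering selection has total cost below 22.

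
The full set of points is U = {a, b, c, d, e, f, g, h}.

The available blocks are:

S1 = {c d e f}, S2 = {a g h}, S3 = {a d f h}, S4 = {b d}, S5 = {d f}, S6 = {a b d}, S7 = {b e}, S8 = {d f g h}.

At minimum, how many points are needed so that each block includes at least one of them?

3

T = {b, d, h} meets every block (each contains at least one member of T), and |T| = 3.
The blocks S2, S5, S7 are pairwise disjoint, so any hitting set needs a separate point for each — at least 3. Hence 3 is optimal.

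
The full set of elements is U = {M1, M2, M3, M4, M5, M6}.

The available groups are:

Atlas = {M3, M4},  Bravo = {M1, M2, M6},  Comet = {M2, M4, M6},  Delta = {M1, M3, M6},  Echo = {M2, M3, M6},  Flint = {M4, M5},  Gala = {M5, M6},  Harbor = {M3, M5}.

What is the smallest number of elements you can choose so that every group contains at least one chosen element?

H = {M3, M5, M6} meets every group (each contains at least one member of H), and |H| = 3.
No choice of 2 elements meets every group, so 3 is the minimum.

3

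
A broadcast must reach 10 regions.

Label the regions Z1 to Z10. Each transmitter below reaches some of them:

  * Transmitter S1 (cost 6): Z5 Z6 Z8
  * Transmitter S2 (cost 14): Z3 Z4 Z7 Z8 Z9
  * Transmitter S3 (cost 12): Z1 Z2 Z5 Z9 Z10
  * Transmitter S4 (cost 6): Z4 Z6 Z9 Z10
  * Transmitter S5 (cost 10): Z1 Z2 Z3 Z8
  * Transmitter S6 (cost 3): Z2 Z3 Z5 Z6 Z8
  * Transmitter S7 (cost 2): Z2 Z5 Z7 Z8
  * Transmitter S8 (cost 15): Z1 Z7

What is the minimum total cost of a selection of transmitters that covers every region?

S4, S5, S7 together cover every region (S4 ∪ S5 ∪ S7 = {Z1, Z2, Z3, Z4, Z5, Z6, Z7, Z8, Z9, Z10}); total cost 6 + 10 + 2 = 18.
The greedy pick S7, S4, S6, S5 costs 21; no covering selection beats 18.

18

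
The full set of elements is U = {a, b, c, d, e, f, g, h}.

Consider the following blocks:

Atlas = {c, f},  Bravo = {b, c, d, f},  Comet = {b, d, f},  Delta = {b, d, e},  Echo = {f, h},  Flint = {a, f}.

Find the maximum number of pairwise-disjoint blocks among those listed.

Delta, Echo are pairwise disjoint (Delta={b,d,e}; Echo={f,h}).
Every remaining block overlaps one of these, and no 3 of the listed blocks are pairwise disjoint, so 2 is the maximum.

2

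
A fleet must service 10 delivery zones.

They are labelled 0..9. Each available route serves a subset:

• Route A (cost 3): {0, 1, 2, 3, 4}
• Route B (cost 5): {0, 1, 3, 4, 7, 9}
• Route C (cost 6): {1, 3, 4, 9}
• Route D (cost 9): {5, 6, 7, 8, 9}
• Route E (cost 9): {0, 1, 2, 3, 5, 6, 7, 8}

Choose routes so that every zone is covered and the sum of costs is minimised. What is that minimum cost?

A, D together cover every zone (A ∪ D = {0, 1, 2, 3, 4, 5, 6, 7, 8, 9}); total cost 3 + 9 = 12.
No covering selection has total cost below 12.

12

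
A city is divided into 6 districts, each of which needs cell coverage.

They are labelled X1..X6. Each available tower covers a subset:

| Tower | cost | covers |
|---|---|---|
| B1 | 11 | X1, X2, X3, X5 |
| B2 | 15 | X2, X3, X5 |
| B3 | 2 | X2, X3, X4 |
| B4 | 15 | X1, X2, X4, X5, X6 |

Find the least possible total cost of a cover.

B3, B4 together cover every district (B3 ∪ B4 = {X1, X2, X3, X4, X5, X6}); total cost 2 + 15 = 17.
No covering selection has total cost below 17.

17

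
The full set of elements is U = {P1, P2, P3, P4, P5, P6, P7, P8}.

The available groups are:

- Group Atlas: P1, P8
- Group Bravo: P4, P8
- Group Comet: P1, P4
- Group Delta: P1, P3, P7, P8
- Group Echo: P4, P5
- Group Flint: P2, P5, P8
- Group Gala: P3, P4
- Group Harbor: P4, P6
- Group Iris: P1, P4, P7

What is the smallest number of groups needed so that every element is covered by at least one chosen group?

Take {Delta, Flint, Harbor}. Their union is {P1, P2, P3, P4, P5, P6, P7, P8}, which is all 8 elements.
Only Flint contains P2, so Flint is forced; the remaining 5 elements need at least 2 more groups (each remaining group adds at most 3) — so at least 3 groups are needed, and 3 is optimal.

3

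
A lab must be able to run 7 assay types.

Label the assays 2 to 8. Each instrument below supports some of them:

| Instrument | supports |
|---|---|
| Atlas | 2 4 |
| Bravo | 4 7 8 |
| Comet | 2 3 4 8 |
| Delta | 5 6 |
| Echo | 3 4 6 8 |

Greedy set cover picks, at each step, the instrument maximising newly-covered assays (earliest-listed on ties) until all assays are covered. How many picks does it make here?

3

Greedy: pick Comet (covers 4 new) → pick Delta (covers 2 new) → pick Bravo (covers 1 new). Total picks: 3.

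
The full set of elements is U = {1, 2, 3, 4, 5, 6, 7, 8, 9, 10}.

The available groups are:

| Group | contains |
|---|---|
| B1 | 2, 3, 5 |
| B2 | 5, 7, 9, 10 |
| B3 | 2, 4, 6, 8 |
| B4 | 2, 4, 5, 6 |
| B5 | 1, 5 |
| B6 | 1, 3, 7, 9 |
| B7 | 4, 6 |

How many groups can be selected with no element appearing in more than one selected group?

B6, B7 are pairwise disjoint (B6={1,3,7,9}; B7={4,6}).
Every remaining group overlaps one of these, and no 3 of the listed groups are pairwise disjoint, so 2 is the maximum.

2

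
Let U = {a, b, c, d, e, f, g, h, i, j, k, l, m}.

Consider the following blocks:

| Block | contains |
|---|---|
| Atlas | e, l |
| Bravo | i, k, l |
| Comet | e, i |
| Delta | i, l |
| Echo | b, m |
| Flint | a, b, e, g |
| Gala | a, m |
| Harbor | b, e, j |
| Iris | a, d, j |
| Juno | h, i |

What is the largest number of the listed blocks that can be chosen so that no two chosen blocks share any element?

Atlas, Echo, Iris, Juno are pairwise disjoint (Atlas={e,l}; Echo={b,m}; Iris={a,d,j}; Juno={h,i}).
Every remaining block overlaps one of these, and no 5 of the listed blocks are pairwise disjoint, so 4 is the maximum.

4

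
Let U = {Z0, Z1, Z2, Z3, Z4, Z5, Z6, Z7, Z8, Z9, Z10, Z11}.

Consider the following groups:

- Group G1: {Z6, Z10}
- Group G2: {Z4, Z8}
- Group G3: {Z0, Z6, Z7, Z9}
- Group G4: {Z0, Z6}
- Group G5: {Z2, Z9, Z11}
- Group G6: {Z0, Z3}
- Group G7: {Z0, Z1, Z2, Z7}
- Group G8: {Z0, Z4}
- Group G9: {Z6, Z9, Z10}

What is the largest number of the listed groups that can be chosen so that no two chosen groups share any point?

G1, G2, G5, G6 are pairwise disjoint (G1={Z6,Z10}; G2={Z4,Z8}; G5={Z2,Z9,Z11}; G6={Z0,Z3}).
Every remaining group overlaps one of these, and no 5 of the listed groups are pairwise disjoint, so 4 is the maximum.

4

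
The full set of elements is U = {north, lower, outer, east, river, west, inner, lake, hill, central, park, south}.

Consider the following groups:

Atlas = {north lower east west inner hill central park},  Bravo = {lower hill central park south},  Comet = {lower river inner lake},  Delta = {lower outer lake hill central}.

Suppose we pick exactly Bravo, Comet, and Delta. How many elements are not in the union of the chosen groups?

3

Union of Bravo, Comet, Delta = {lower, outer, river, inner, lake, hill, central, park, south}.
Not covered: north, east, west — 3 elements.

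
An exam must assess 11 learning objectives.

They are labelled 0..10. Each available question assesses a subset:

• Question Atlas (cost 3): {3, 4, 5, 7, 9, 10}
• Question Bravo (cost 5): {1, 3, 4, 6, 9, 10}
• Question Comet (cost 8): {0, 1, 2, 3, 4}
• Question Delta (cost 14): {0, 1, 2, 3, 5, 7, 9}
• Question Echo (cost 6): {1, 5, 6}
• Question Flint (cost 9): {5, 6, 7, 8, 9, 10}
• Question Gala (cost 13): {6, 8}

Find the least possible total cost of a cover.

Comet, Flint together cover every objective (Comet ∪ Flint = {0, 1, 2, 3, 4, 5, 6, 7, 8, 9, 10}); total cost 8 + 9 = 17.
The greedy pick Atlas, Bravo, Comet, Flint costs 25; no covering selection beats 17.

17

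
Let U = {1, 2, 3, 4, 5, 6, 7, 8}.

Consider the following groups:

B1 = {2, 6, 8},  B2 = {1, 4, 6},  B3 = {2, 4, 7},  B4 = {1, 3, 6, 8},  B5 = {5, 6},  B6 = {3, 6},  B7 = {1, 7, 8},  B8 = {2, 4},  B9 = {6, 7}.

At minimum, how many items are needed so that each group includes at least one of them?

3

Take H = {2, 6, 8}. Each listed group contains at least one of these, so H is a hitting set of size 3.
The groups B5, B7, B8 are pairwise disjoint, so any hitting set needs a separate item for each — at least 3. Hence 3 is optimal.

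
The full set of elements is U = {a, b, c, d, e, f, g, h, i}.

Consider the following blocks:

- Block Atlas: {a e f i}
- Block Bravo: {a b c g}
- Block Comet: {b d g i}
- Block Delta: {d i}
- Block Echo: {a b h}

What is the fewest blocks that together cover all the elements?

Take {Atlas, Bravo, Delta, Echo}. Their union is {a, b, c, d, e, f, g, h, i}, which is all 9 elements.
No 3 of the 5 blocks cover everything (all 10 combinations miss at least one element), so 4 is optimal.

4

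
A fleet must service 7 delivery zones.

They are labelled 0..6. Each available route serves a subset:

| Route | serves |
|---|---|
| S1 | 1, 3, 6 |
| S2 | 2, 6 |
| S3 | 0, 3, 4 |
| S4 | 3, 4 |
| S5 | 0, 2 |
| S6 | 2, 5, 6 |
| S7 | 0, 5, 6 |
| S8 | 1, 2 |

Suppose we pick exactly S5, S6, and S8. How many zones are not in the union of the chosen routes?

Union of S5, S6, S8 = {0, 1, 2, 5, 6}.
Not covered: 3, 4 — 2 zones.

2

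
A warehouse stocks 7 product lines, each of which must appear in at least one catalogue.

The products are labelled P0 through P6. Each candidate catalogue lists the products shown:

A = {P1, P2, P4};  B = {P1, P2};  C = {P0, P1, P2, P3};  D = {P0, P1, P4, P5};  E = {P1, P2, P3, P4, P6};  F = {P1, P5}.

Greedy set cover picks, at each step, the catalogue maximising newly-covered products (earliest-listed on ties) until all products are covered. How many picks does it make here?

Greedy: pick E (covers 5 new) → pick D (covers 2 new). Total picks: 2.

2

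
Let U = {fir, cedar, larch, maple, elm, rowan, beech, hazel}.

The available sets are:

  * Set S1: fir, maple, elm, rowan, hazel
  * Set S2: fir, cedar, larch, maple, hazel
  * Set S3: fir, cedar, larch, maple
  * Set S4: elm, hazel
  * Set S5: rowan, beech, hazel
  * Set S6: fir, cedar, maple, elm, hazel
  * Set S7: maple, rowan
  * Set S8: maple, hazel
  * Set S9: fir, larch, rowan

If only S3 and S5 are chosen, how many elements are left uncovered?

Union of S3, S5 = {fir, cedar, larch, maple, rowan, beech, hazel}.
Not covered: elm — 1 element.

1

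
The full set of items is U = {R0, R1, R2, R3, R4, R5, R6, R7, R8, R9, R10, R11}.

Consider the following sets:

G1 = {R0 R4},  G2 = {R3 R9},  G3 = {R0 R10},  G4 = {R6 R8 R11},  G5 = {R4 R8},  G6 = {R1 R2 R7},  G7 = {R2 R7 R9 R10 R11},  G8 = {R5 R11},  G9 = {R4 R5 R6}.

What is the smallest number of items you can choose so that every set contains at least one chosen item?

H = {R0, R3, R4, R7, R11} meets every set (each contains at least one member of H), and |H| = 5.
The sets G2, G3, G5, G6, G8 are pairwise disjoint, so any hitting set needs a separate item for each — at least 5. Hence 5 is optimal.

5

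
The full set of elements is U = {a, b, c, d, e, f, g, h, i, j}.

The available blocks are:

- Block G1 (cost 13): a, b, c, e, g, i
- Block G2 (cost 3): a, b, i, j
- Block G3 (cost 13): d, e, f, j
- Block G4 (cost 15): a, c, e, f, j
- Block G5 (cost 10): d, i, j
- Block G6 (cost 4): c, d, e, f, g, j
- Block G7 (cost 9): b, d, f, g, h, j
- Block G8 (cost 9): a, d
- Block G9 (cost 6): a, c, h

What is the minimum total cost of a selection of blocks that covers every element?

G2, G6, G9 together cover every element (G2 ∪ G6 ∪ G9 = {a, b, c, d, e, f, g, h, i, j}); total cost 3 + 4 + 6 = 13.
No covering selection has total cost below 13.

13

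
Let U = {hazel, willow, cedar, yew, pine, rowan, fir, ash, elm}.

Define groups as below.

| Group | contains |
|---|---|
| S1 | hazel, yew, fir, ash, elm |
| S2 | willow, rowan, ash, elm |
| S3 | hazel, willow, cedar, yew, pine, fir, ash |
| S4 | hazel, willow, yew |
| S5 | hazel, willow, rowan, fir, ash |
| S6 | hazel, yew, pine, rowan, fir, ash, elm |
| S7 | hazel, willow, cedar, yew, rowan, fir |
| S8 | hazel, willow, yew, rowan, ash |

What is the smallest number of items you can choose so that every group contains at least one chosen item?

2

The 2 items {hazel, elm} hit every group.
No single item lies in every group, so at least 2 are needed and 2 is optimal.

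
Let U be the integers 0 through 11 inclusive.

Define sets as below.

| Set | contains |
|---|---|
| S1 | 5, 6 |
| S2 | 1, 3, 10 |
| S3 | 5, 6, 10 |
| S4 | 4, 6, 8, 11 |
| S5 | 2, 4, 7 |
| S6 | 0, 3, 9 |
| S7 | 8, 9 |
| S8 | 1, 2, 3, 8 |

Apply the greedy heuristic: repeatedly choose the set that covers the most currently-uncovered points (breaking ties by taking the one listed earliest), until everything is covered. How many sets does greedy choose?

5

Greedy: pick S4 (covers 4 new) → pick S2 (covers 3 new) → pick S5 (covers 2 new) → pick S6 (covers 2 new) → pick S1 (covers 1 new). Total picks: 5.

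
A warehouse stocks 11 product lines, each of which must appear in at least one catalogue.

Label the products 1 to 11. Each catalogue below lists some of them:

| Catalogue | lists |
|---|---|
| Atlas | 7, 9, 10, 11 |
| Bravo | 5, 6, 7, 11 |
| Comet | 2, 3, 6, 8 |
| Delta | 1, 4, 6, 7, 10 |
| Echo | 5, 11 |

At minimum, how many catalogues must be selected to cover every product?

Take {Atlas, Comet, Delta, Echo}. Their union is {1, 2, 3, 4, 5, 6, 7, 8, 9, 10, 11}, which is all 11 products.
No 3 of the 5 catalogues cover everything (all 10 combinations miss at least one product), so 4 is optimal.

4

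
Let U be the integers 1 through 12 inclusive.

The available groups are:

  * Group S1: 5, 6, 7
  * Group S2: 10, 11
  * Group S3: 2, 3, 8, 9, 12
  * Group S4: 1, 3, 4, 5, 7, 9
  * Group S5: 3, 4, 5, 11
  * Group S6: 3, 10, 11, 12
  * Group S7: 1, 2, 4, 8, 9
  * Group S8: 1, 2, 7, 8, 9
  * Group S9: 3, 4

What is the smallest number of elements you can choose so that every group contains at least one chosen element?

4

Take H = {4, 6, 8, 10}. Each listed group contains at least one of these, so H is a hitting set of size 4.
No choice of 3 elements meets every group, so 4 is the minimum.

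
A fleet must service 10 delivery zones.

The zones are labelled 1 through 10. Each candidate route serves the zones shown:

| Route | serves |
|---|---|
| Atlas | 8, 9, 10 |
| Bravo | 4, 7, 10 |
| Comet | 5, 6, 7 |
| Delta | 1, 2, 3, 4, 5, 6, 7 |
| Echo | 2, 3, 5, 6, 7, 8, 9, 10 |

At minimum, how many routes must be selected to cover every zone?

2

Atlas and Delta together: Atlas ∪ Delta = {1, 2, 3, 4, 5, 6, 7, 8, 9, 10} — every zone is covered.
No single route has all 10 zones (the largest, Echo, has 8), so 2 is optimal.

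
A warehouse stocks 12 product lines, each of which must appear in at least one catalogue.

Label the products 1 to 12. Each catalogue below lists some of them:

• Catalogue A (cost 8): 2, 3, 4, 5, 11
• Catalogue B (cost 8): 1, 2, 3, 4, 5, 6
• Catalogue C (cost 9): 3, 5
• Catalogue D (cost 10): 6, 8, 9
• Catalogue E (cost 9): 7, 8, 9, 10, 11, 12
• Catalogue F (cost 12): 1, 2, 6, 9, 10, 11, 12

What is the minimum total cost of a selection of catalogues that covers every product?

B, E together cover every product (B ∪ E = {1, 2, 3, 4, 5, 6, 7, 8, 9, 10, 11, 12}); total cost 8 + 9 = 17.
No covering selection has total cost below 17.

17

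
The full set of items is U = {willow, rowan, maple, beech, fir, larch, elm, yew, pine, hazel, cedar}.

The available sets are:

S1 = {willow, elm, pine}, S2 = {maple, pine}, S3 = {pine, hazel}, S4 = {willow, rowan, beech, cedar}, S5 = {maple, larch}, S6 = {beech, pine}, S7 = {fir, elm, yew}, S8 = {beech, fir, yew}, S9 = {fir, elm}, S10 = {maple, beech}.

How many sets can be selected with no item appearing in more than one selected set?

S3, S4, S5, S9 are pairwise disjoint (S3={pine,hazel}; S4={willow,rowan,beech,cedar}; S5={maple,larch}; S9={fir,elm}).
Every remaining set overlaps one of these, and no 5 of the listed sets are pairwise disjoint, so 4 is the maximum.

4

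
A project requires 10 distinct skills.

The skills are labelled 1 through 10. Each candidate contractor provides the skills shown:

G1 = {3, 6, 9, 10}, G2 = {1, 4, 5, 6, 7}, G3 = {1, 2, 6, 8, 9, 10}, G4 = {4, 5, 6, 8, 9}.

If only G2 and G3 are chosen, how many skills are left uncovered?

1

Union of G2, G3 = {1, 2, 4, 5, 6, 7, 8, 9, 10}.
Not covered: 3 — 1 skill.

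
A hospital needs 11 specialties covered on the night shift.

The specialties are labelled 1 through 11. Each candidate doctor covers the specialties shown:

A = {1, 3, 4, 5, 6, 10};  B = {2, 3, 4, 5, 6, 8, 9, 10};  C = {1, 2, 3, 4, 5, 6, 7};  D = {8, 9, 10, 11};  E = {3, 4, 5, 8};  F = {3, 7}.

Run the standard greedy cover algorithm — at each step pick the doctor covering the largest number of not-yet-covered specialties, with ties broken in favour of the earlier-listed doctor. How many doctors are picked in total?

Greedy: pick B (covers 8 new) → pick C (covers 2 new) → pick D (covers 1 new). Total picks: 3.
(The true minimum cover uses only 2 doctors, so greedy is not optimal here.)

3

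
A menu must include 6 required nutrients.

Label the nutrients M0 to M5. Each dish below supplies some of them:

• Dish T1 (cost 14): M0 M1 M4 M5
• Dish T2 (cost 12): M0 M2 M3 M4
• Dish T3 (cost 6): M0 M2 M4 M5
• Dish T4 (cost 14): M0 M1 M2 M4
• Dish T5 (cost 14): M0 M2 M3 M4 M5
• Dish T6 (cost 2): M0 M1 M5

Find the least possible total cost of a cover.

T2, T6 together cover every nutrient (T2 ∪ T6 = {M0, M1, M2, M3, M4, M5}); total cost 12 + 2 = 14.
The greedy pick T6, T3, T2 costs 20; no covering selection beats 14.

14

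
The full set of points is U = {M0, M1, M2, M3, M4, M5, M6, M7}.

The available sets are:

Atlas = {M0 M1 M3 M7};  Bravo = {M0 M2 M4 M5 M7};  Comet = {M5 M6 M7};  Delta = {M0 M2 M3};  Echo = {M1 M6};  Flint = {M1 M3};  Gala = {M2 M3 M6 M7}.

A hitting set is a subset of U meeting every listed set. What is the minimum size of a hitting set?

H = {M2, M3, M6} meets every set (each contains at least one member of H), and |H| = 3.
No choice of 2 points meets every set, so 3 is the minimum.

3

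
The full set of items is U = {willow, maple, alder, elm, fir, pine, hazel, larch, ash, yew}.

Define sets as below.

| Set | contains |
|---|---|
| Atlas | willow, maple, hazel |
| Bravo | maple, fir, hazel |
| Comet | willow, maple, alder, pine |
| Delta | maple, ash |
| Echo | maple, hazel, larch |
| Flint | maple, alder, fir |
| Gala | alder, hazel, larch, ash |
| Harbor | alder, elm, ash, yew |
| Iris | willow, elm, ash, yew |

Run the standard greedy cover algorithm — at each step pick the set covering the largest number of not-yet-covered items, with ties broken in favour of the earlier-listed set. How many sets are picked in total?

4

Greedy: pick Comet (covers 4 new) → pick Gala (covers 3 new) → pick Harbor (covers 2 new) → pick Bravo (covers 1 new). Total picks: 4.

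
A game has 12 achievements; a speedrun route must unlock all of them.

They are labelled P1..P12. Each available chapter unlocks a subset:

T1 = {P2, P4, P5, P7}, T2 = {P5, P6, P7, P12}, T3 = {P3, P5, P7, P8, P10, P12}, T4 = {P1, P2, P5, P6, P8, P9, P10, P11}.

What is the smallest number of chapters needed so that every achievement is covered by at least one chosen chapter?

3

T1 and T3 and T4 together: T1 ∪ T3 ∪ T4 = {P1, P2, P3, P4, P5, P6, P7, P8, P9, P10, P11, P12} — every achievement is covered.
Only T4 contains P1, so T4 is forced; the remaining 4 achievements need at least 2 more chapters (each remaining chapter adds at most 3) — so at least 3 chapters are needed, and 3 is optimal.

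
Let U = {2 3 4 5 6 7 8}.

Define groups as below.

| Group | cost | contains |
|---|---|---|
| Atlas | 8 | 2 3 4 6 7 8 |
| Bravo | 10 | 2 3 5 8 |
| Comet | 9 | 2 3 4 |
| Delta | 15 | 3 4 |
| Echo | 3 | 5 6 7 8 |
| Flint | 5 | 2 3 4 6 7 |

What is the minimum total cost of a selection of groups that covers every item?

Echo, Flint together cover every item (Echo ∪ Flint = {2, 3, 4, 5, 6, 7, 8}); total cost 3 + 5 = 8.
No covering selection has total cost below 8.

8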